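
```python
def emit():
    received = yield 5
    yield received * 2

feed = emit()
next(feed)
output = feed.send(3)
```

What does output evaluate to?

Step 1: next(feed) advances to first yield, producing 5.
Step 2: send(3) resumes, received = 3.
Step 3: yield received * 2 = 3 * 2 = 6.
Therefore output = 6.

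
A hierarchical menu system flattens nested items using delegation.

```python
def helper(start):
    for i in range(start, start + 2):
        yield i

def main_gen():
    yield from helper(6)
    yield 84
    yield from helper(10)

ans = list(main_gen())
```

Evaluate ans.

Step 1: main_gen() delegates to helper(6):
  yield 6
  yield 7
Step 2: yield 84
Step 3: Delegates to helper(10):
  yield 10
  yield 11
Therefore ans = [6, 7, 84, 10, 11].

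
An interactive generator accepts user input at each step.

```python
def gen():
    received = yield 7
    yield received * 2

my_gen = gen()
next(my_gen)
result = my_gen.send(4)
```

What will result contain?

Step 1: next(my_gen) advances to first yield, producing 7.
Step 2: send(4) resumes, received = 4.
Step 3: yield received * 2 = 4 * 2 = 8.
Therefore result = 8.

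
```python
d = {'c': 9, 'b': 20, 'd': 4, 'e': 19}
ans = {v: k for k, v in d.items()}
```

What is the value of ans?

Step 1: Invert dict (swap keys and values):
  'c': 9 -> 9: 'c'
  'b': 20 -> 20: 'b'
  'd': 4 -> 4: 'd'
  'e': 19 -> 19: 'e'
Therefore ans = {9: 'c', 20: 'b', 4: 'd', 19: 'e'}.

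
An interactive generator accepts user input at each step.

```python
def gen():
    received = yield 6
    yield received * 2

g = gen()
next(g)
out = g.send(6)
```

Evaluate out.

Step 1: next(g) advances to first yield, producing 6.
Step 2: send(6) resumes, received = 6.
Step 3: yield received * 2 = 6 * 2 = 12.
Therefore out = 12.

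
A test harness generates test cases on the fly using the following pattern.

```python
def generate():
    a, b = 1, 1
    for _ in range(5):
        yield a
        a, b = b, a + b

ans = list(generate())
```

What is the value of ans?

Step 1: Fibonacci-like sequence starting with a=1, b=1:
  Iteration 1: yield a=1, then a,b = 1,2
  Iteration 2: yield a=1, then a,b = 2,3
  Iteration 3: yield a=2, then a,b = 3,5
  Iteration 4: yield a=3, then a,b = 5,8
  Iteration 5: yield a=5, then a,b = 8,13
Therefore ans = [1, 1, 2, 3, 5].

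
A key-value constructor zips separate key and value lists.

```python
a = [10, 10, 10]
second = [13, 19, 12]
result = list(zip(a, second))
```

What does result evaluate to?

Step 1: zip pairs elements at same index:
  Index 0: (10, 13)
  Index 1: (10, 19)
  Index 2: (10, 12)
Therefore result = [(10, 13), (10, 19), (10, 12)].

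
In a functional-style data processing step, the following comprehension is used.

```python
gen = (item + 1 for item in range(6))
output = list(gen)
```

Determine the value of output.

Step 1: For each item in range(6), compute item+1:
  item=0: 0+1 = 1
  item=1: 1+1 = 2
  item=2: 2+1 = 3
  item=3: 3+1 = 4
  item=4: 4+1 = 5
  item=5: 5+1 = 6
Therefore output = [1, 2, 3, 4, 5, 6].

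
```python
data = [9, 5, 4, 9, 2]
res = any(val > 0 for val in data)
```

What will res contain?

Step 1: Check val > 0 for each element in [9, 5, 4, 9, 2]:
  9 > 0: True
  5 > 0: True
  4 > 0: True
  9 > 0: True
  2 > 0: True
Step 2: any() returns True.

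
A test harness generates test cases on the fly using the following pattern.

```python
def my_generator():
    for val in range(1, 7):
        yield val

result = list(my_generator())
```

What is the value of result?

Step 1: The generator yields each value from range(1, 7).
Step 2: list() consumes all yields: [1, 2, 3, 4, 5, 6].
Therefore result = [1, 2, 3, 4, 5, 6].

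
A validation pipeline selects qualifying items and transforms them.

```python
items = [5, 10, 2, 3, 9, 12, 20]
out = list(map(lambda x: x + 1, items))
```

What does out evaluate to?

Step 1: Apply lambda x: x + 1 to each element:
  5 -> 6
  10 -> 11
  2 -> 3
  3 -> 4
  9 -> 10
  12 -> 13
  20 -> 21
Therefore out = [6, 11, 3, 4, 10, 13, 21].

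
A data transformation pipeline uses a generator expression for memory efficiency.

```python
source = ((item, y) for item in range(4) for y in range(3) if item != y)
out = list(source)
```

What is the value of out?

Step 1: Nested generator over range(4) x range(3) where item != y:
  (0, 0): excluded (item == y)
  (0, 1): included
  (0, 2): included
  (1, 0): included
  (1, 1): excluded (item == y)
  (1, 2): included
  (2, 0): included
  (2, 1): included
  (2, 2): excluded (item == y)
  (3, 0): included
  (3, 1): included
  (3, 2): included
Therefore out = [(0, 1), (0, 2), (1, 0), (1, 2), (2, 0), (2, 1), (3, 0), (3, 1), (3, 2)].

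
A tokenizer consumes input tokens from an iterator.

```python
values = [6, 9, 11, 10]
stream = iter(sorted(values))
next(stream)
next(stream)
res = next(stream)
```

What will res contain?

Step 1: sorted([6, 9, 11, 10]) = [6, 9, 10, 11].
Step 2: Create iterator and skip 2 elements.
Step 3: next() returns 10.
Therefore res = 10.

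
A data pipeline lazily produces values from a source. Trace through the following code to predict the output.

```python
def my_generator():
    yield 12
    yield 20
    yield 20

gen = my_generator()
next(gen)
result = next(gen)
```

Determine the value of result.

Step 1: my_generator() creates a generator.
Step 2: next(gen) yields 12 (consumed and discarded).
Step 3: next(gen) yields 20, assigned to result.
Therefore result = 20.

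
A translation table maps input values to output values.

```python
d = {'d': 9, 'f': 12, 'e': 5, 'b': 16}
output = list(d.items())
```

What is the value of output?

Step 1: d.items() returns (key, value) pairs in insertion order.
Therefore output = [('d', 9), ('f', 12), ('e', 5), ('b', 16)].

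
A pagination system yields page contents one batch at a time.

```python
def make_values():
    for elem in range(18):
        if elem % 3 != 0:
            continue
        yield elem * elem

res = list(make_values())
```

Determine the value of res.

Step 1: Only yield elem**2 when elem is divisible by 3:
  elem=0: 0 % 3 == 0, yield 0**2 = 0
  elem=3: 3 % 3 == 0, yield 3**2 = 9
  elem=6: 6 % 3 == 0, yield 6**2 = 36
  elem=9: 9 % 3 == 0, yield 9**2 = 81
  elem=12: 12 % 3 == 0, yield 12**2 = 144
  elem=15: 15 % 3 == 0, yield 15**2 = 225
Therefore res = [0, 9, 36, 81, 144, 225].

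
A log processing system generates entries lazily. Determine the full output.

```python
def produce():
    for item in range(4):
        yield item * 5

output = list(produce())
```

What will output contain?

Step 1: For each item in range(4), yield item * 5:
  item=0: yield 0 * 5 = 0
  item=1: yield 1 * 5 = 5
  item=2: yield 2 * 5 = 10
  item=3: yield 3 * 5 = 15
Therefore output = [0, 5, 10, 15].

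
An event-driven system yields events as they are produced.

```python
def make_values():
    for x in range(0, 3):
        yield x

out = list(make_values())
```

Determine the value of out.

Step 1: The generator yields each value from range(0, 3).
Step 2: list() consumes all yields: [0, 1, 2].
Therefore out = [0, 1, 2].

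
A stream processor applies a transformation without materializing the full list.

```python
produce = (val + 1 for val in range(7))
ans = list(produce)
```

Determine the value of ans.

Step 1: For each val in range(7), compute val+1:
  val=0: 0+1 = 1
  val=1: 1+1 = 2
  val=2: 2+1 = 3
  val=3: 3+1 = 4
  val=4: 4+1 = 5
  val=5: 5+1 = 6
  val=6: 6+1 = 7
Therefore ans = [1, 2, 3, 4, 5, 6, 7].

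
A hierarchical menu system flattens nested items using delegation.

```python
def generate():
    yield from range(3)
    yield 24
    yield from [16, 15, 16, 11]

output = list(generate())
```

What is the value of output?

Step 1: Trace yields in order:
  yield 0
  yield 1
  yield 2
  yield 24
  yield 16
  yield 15
  yield 16
  yield 11
Therefore output = [0, 1, 2, 24, 16, 15, 16, 11].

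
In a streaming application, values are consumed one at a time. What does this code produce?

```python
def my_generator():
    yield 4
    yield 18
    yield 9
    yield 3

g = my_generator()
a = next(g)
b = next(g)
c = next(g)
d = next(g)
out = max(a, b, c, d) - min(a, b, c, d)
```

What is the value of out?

Step 1: Create generator and consume all values:
  a = next(g) = 4
  b = next(g) = 18
  c = next(g) = 9
  d = next(g) = 3
Step 2: max = 18, min = 3, out = 18 - 3 = 15.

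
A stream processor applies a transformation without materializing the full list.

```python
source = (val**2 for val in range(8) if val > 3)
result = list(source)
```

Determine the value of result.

Step 1: For range(8), keep val > 3, then square:
  val=0: 0 <= 3, excluded
  val=1: 1 <= 3, excluded
  val=2: 2 <= 3, excluded
  val=3: 3 <= 3, excluded
  val=4: 4 > 3, yield 4**2 = 16
  val=5: 5 > 3, yield 5**2 = 25
  val=6: 6 > 3, yield 6**2 = 36
  val=7: 7 > 3, yield 7**2 = 49
Therefore result = [16, 25, 36, 49].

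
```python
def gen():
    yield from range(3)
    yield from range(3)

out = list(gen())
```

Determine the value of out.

Step 1: Trace yields in order:
  yield 0
  yield 1
  yield 2
  yield 0
  yield 1
  yield 2
Therefore out = [0, 1, 2, 0, 1, 2].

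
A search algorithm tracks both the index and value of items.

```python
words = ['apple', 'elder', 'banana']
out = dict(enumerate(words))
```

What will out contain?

Step 1: enumerate pairs indices with words:
  0 -> 'apple'
  1 -> 'elder'
  2 -> 'banana'
Therefore out = {0: 'apple', 1: 'elder', 2: 'banana'}.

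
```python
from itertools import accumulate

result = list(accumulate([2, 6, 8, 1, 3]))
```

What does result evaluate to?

Step 1: accumulate computes running sums:
  + 2 = 2
  + 6 = 8
  + 8 = 16
  + 1 = 17
  + 3 = 20
Therefore result = [2, 8, 16, 17, 20].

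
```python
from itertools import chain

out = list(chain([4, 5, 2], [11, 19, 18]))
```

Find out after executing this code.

Step 1: chain() concatenates iterables: [4, 5, 2] + [11, 19, 18].
Therefore out = [4, 5, 2, 11, 19, 18].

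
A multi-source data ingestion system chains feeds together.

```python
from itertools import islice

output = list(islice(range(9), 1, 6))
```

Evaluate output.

Step 1: islice(range(9), 1, 6) takes elements at indices [1, 6).
Step 2: Elements: [1, 2, 3, 4, 5].
Therefore output = [1, 2, 3, 4, 5].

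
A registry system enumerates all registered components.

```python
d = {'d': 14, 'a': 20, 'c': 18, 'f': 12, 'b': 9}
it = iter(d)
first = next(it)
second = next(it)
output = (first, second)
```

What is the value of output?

Step 1: iter(d) iterates over keys: ['d', 'a', 'c', 'f', 'b'].
Step 2: first = next(it) = 'd', second = next(it) = 'a'.
Therefore output = ('d', 'a').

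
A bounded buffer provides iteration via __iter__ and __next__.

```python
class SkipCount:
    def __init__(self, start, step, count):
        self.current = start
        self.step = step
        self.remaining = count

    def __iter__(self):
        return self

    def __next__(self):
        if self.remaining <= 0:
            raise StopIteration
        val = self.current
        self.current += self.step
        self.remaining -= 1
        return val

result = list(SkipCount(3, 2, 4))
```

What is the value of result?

Step 1: SkipCount starts at 3, increments by 2, for 4 steps:
  Yield 3, then current += 2
  Yield 5, then current += 2
  Yield 7, then current += 2
  Yield 9, then current += 2
Therefore result = [3, 5, 7, 9].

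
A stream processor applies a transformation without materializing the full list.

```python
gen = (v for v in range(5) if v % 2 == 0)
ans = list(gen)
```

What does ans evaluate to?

Step 1: Filter range(5) keeping only even values:
  v=0: even, included
  v=1: odd, excluded
  v=2: even, included
  v=3: odd, excluded
  v=4: even, included
Therefore ans = [0, 2, 4].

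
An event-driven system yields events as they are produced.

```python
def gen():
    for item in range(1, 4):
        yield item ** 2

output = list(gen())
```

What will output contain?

Step 1: For each item in range(1, 4), yield item**2:
  item=1: yield 1**2 = 1
  item=2: yield 2**2 = 4
  item=3: yield 3**2 = 9
Therefore output = [1, 4, 9].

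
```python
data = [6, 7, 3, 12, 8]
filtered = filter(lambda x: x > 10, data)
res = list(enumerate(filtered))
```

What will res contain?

Step 1: Filter [6, 7, 3, 12, 8] for > 10: [12].
Step 2: enumerate re-indexes from 0: [(0, 12)].
Therefore res = [(0, 12)].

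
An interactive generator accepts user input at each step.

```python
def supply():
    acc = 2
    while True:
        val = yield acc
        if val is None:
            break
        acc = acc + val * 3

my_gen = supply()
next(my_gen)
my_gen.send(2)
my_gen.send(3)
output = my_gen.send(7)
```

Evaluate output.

Step 1: next() -> yield acc=2.
Step 2: send(2) -> val=2, acc = 2 + 2*3 = 8, yield 8.
Step 3: send(3) -> val=3, acc = 8 + 3*3 = 17, yield 17.
Step 4: send(7) -> val=7, acc = 17 + 7*3 = 38, yield 38.
Therefore output = 38.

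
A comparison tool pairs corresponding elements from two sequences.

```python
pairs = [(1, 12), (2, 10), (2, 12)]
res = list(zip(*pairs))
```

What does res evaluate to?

Step 1: zip(*pairs) transposes: unzips [(1, 12), (2, 10), (2, 12)] into separate sequences.
Step 2: First elements: (1, 2, 2), second elements: (12, 10, 12).
Therefore res = [(1, 2, 2), (12, 10, 12)].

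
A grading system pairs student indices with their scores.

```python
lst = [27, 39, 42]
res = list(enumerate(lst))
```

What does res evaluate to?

Step 1: enumerate pairs each element with its index:
  (0, 27)
  (1, 39)
  (2, 42)
Therefore res = [(0, 27), (1, 39), (2, 42)].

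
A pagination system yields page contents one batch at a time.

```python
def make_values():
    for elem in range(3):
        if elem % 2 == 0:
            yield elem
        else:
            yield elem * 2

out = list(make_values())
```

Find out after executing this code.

Step 1: For each elem in range(3), yield elem if even, else elem*2:
  elem=0 (even): yield 0
  elem=1 (odd): yield 1*2 = 2
  elem=2 (even): yield 2
Therefore out = [0, 2, 2].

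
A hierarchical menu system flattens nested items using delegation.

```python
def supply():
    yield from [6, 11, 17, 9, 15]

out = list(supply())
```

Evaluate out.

Step 1: yield from delegates to the iterable, yielding each element.
Step 2: Collected values: [6, 11, 17, 9, 15].
Therefore out = [6, 11, 17, 9, 15].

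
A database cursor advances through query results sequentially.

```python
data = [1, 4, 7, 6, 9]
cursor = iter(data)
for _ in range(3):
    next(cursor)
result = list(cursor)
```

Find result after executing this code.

Step 1: Create iterator over [1, 4, 7, 6, 9].
Step 2: Advance 3 positions (consuming [1, 4, 7]).
Step 3: list() collects remaining elements: [6, 9].
Therefore result = [6, 9].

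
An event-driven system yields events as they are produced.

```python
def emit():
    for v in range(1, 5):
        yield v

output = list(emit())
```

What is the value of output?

Step 1: The generator yields each value from range(1, 5).
Step 2: list() consumes all yields: [1, 2, 3, 4].
Therefore output = [1, 2, 3, 4].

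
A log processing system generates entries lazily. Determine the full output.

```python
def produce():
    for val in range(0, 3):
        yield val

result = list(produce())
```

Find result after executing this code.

Step 1: The generator yields each value from range(0, 3).
Step 2: list() consumes all yields: [0, 1, 2].
Therefore result = [0, 1, 2].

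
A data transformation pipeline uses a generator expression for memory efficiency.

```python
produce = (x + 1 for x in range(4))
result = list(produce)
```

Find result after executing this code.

Step 1: For each x in range(4), compute x+1:
  x=0: 0+1 = 1
  x=1: 1+1 = 2
  x=2: 2+1 = 3
  x=3: 3+1 = 4
Therefore result = [1, 2, 3, 4].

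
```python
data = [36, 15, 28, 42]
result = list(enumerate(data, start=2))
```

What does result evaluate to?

Step 1: enumerate with start=2:
  (2, 36)
  (3, 15)
  (4, 28)
  (5, 42)
Therefore result = [(2, 36), (3, 15), (4, 28), (5, 42)].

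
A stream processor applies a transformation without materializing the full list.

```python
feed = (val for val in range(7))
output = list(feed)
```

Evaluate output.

Step 1: Generator expression iterates range(7): [0, 1, 2, 3, 4, 5, 6].
Step 2: list() collects all values.
Therefore output = [0, 1, 2, 3, 4, 5, 6].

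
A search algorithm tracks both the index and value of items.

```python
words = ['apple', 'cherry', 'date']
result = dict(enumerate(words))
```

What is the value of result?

Step 1: enumerate pairs indices with words:
  0 -> 'apple'
  1 -> 'cherry'
  2 -> 'date'
Therefore result = {0: 'apple', 1: 'cherry', 2: 'date'}.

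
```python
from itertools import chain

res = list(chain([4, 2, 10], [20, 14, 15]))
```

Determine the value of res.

Step 1: chain() concatenates iterables: [4, 2, 10] + [20, 14, 15].
Therefore res = [4, 2, 10, 20, 14, 15].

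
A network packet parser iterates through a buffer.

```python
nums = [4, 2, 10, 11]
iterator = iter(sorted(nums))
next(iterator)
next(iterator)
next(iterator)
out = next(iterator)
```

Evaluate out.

Step 1: sorted([4, 2, 10, 11]) = [2, 4, 10, 11].
Step 2: Create iterator and skip 3 elements.
Step 3: next() returns 11.
Therefore out = 11.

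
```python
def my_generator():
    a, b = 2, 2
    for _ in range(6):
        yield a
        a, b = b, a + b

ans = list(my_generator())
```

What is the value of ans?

Step 1: Fibonacci-like sequence starting with a=2, b=2:
  Iteration 1: yield a=2, then a,b = 2,4
  Iteration 2: yield a=2, then a,b = 4,6
  Iteration 3: yield a=4, then a,b = 6,10
  Iteration 4: yield a=6, then a,b = 10,16
  Iteration 5: yield a=10, then a,b = 16,26
  Iteration 6: yield a=16, then a,b = 26,42
Therefore ans = [2, 2, 4, 6, 10, 16].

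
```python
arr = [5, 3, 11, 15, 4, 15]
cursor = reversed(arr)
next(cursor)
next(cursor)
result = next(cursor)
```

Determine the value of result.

Step 1: reversed([5, 3, 11, 15, 4, 15]) gives iterator: [15, 4, 15, 11, 3, 5].
Step 2: First next() = 15, second next() = 4.
Step 3: Third next() = 15.
Therefore result = 15.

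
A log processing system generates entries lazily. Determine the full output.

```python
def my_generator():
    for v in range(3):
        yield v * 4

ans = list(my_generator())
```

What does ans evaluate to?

Step 1: For each v in range(3), yield v * 4:
  v=0: yield 0 * 4 = 0
  v=1: yield 1 * 4 = 4
  v=2: yield 2 * 4 = 8
Therefore ans = [0, 4, 8].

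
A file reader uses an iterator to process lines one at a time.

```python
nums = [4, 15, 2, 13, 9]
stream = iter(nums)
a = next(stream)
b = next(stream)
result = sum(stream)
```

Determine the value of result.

Step 1: Create iterator over [4, 15, 2, 13, 9].
Step 2: a = next() = 4, b = next() = 15.
Step 3: sum() of remaining [2, 13, 9] = 24.
Therefore result = 24.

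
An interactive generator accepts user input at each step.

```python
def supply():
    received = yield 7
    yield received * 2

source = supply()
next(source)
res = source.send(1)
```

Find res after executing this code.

Step 1: next(source) advances to first yield, producing 7.
Step 2: send(1) resumes, received = 1.
Step 3: yield received * 2 = 1 * 2 = 2.
Therefore res = 2.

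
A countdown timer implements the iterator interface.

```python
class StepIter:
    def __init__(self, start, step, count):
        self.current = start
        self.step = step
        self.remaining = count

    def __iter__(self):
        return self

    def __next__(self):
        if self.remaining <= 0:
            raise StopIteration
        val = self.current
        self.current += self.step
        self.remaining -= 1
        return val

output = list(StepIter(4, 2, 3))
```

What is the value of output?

Step 1: StepIter starts at 4, increments by 2, for 3 steps:
  Yield 4, then current += 2
  Yield 6, then current += 2
  Yield 8, then current += 2
Therefore output = [4, 6, 8].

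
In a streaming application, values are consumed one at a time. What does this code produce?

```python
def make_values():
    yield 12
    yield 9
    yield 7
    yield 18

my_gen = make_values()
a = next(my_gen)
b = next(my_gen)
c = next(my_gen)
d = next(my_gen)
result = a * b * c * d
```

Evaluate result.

Step 1: Create generator and consume all values:
  a = next(my_gen) = 12
  b = next(my_gen) = 9
  c = next(my_gen) = 7
  d = next(my_gen) = 18
Step 2: result = 12 * 9 * 7 * 18 = 13608.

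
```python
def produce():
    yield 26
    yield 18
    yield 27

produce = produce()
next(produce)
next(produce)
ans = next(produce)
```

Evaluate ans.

Step 1: produce() creates a generator.
Step 2: next(produce) yields 26 (consumed and discarded).
Step 3: next(produce) yields 18 (consumed and discarded).
Step 4: next(produce) yields 27, assigned to ans.
Therefore ans = 27.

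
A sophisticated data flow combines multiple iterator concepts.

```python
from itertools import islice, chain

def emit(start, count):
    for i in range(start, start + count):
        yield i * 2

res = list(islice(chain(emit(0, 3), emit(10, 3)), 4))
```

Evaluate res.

Step 1: emit(0, 3) yields [0, 2, 4].
Step 2: emit(10, 3) yields [20, 22, 24].
Step 3: chain concatenates: [0, 2, 4, 20, 22, 24].
Step 4: islice takes first 4: [0, 2, 4, 20].
Therefore res = [0, 2, 4, 20].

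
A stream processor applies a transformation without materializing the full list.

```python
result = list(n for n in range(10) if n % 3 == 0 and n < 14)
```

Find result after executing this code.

Step 1: Filter range(10) where n % 3 == 0 and n < 14:
  n=0: both conditions met, included
  n=1: excluded (1 % 3 != 0)
  n=2: excluded (2 % 3 != 0)
  n=3: both conditions met, included
  n=4: excluded (4 % 3 != 0)
  n=5: excluded (5 % 3 != 0)
  n=6: both conditions met, included
  n=7: excluded (7 % 3 != 0)
  n=8: excluded (8 % 3 != 0)
  n=9: both conditions met, included
Therefore result = [0, 3, 6, 9].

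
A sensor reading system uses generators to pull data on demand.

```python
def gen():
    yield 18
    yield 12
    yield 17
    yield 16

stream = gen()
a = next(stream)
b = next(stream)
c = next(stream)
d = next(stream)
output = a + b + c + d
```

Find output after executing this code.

Step 1: Create generator and consume all values:
  a = next(stream) = 18
  b = next(stream) = 12
  c = next(stream) = 17
  d = next(stream) = 16
Step 2: output = 18 + 12 + 17 + 16 = 63.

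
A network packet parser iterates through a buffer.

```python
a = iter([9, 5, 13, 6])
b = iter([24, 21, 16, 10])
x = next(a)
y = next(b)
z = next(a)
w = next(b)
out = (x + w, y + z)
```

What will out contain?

Step 1: a iterates [9, 5, 13, 6], b iterates [24, 21, 16, 10].
Step 2: x = next(a) = 9, y = next(b) = 24.
Step 3: z = next(a) = 5, w = next(b) = 21.
Step 4: out = (9 + 21, 24 + 5) = (30, 29).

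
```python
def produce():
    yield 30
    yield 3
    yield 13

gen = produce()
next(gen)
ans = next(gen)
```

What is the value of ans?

Step 1: produce() creates a generator.
Step 2: next(gen) yields 30 (consumed and discarded).
Step 3: next(gen) yields 3, assigned to ans.
Therefore ans = 3.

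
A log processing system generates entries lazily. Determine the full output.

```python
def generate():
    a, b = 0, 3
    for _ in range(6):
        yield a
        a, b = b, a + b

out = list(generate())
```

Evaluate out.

Step 1: Fibonacci-like sequence starting with a=0, b=3:
  Iteration 1: yield a=0, then a,b = 3,3
  Iteration 2: yield a=3, then a,b = 3,6
  Iteration 3: yield a=3, then a,b = 6,9
  Iteration 4: yield a=6, then a,b = 9,15
  Iteration 5: yield a=9, then a,b = 15,24
  Iteration 6: yield a=15, then a,b = 24,39
Therefore out = [0, 3, 3, 6, 9, 15].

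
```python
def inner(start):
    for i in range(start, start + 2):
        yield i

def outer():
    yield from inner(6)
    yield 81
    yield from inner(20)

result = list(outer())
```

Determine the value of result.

Step 1: outer() delegates to inner(6):
  yield 6
  yield 7
Step 2: yield 81
Step 3: Delegates to inner(20):
  yield 20
  yield 21
Therefore result = [6, 7, 81, 20, 21].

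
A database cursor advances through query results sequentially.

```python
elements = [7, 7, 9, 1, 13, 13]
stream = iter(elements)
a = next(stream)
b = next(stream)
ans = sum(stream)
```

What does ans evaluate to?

Step 1: Create iterator over [7, 7, 9, 1, 13, 13].
Step 2: a = next() = 7, b = next() = 7.
Step 3: sum() of remaining [9, 1, 13, 13] = 36.
Therefore ans = 36.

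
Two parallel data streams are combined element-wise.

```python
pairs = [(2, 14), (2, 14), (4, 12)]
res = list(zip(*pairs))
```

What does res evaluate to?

Step 1: zip(*pairs) transposes: unzips [(2, 14), (2, 14), (4, 12)] into separate sequences.
Step 2: First elements: (2, 2, 4), second elements: (14, 14, 12).
Therefore res = [(2, 2, 4), (14, 14, 12)].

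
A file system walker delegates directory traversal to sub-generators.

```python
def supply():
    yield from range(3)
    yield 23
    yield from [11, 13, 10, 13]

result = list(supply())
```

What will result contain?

Step 1: Trace yields in order:
  yield 0
  yield 1
  yield 2
  yield 23
  yield 11
  yield 13
  yield 10
  yield 13
Therefore result = [0, 1, 2, 23, 11, 13, 10, 13].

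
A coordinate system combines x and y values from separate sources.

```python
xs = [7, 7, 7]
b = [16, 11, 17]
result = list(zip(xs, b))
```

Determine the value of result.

Step 1: zip pairs elements at same index:
  Index 0: (7, 16)
  Index 1: (7, 11)
  Index 2: (7, 17)
Therefore result = [(7, 16), (7, 11), (7, 17)].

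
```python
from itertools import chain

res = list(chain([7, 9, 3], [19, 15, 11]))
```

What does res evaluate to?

Step 1: chain() concatenates iterables: [7, 9, 3] + [19, 15, 11].
Therefore res = [7, 9, 3, 19, 15, 11].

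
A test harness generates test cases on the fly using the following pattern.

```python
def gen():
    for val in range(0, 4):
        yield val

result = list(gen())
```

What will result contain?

Step 1: The generator yields each value from range(0, 4).
Step 2: list() consumes all yields: [0, 1, 2, 3].
Therefore result = [0, 1, 2, 3].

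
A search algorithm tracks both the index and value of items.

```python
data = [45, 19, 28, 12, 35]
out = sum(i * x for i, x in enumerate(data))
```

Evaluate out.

Step 1: Compute i * x for each (i, x) in enumerate([45, 19, 28, 12, 35]):
  i=0, x=45: 0*45 = 0
  i=1, x=19: 1*19 = 19
  i=2, x=28: 2*28 = 56
  i=3, x=12: 3*12 = 36
  i=4, x=35: 4*35 = 140
Step 2: sum = 0 + 19 + 56 + 36 + 140 = 251.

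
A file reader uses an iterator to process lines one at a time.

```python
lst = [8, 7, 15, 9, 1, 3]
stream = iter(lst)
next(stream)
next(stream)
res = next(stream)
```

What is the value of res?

Step 1: Create iterator over [8, 7, 15, 9, 1, 3].
Step 2: next() consumes 8.
Step 3: next() consumes 7.
Step 4: next() returns 15.
Therefore res = 15.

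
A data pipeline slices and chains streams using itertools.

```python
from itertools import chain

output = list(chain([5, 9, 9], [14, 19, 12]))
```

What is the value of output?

Step 1: chain() concatenates iterables: [5, 9, 9] + [14, 19, 12].
Therefore output = [5, 9, 9, 14, 19, 12].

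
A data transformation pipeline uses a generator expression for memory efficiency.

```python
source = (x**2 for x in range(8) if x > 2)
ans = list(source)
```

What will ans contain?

Step 1: For range(8), keep x > 2, then square:
  x=0: 0 <= 2, excluded
  x=1: 1 <= 2, excluded
  x=2: 2 <= 2, excluded
  x=3: 3 > 2, yield 3**2 = 9
  x=4: 4 > 2, yield 4**2 = 16
  x=5: 5 > 2, yield 5**2 = 25
  x=6: 6 > 2, yield 6**2 = 36
  x=7: 7 > 2, yield 7**2 = 49
Therefore ans = [9, 16, 25, 36, 49].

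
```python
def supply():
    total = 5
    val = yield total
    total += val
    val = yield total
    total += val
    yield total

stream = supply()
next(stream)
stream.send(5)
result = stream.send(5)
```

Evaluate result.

Step 1: next() -> yield total=5.
Step 2: send(5) -> val=5, total = 5+5 = 10, yield 10.
Step 3: send(5) -> val=5, total = 10+5 = 15, yield 15.
Therefore result = 15.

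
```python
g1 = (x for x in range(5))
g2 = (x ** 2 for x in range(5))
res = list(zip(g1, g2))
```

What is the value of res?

Step 1: g1 produces [0, 1, 2, 3, 4].
Step 2: g2 produces [0, 1, 4, 9, 16].
Step 3: zip pairs them: [(0, 0), (1, 1), (2, 4), (3, 9), (4, 16)].
Therefore res = [(0, 0), (1, 1), (2, 4), (3, 9), (4, 16)].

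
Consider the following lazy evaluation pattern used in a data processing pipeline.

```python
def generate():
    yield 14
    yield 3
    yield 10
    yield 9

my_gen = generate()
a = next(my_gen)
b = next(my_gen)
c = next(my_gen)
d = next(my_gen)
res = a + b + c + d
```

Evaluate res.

Step 1: Create generator and consume all values:
  a = next(my_gen) = 14
  b = next(my_gen) = 3
  c = next(my_gen) = 10
  d = next(my_gen) = 9
Step 2: res = 14 + 3 + 10 + 9 = 36.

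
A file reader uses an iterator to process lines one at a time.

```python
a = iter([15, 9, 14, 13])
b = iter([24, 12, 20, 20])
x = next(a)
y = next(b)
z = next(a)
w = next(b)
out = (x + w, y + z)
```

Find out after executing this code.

Step 1: a iterates [15, 9, 14, 13], b iterates [24, 12, 20, 20].
Step 2: x = next(a) = 15, y = next(b) = 24.
Step 3: z = next(a) = 9, w = next(b) = 12.
Step 4: out = (15 + 12, 24 + 9) = (27, 33).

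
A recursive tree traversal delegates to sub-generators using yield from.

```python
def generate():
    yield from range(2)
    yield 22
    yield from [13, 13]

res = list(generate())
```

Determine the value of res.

Step 1: Trace yields in order:
  yield 0
  yield 1
  yield 22
  yield 13
  yield 13
Therefore res = [0, 1, 22, 13, 13].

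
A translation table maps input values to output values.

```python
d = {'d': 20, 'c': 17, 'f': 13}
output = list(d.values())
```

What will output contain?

Step 1: d.values() returns the dictionary values in insertion order.
Therefore output = [20, 17, 13].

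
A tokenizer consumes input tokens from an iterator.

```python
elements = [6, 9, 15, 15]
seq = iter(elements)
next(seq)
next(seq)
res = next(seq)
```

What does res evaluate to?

Step 1: Create iterator over [6, 9, 15, 15].
Step 2: next() consumes 6.
Step 3: next() consumes 9.
Step 4: next() returns 15.
Therefore res = 15.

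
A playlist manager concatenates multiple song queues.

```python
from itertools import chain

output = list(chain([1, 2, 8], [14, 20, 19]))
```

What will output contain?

Step 1: chain() concatenates iterables: [1, 2, 8] + [14, 20, 19].
Therefore output = [1, 2, 8, 14, 20, 19].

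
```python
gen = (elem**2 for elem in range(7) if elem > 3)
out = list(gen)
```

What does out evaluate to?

Step 1: For range(7), keep elem > 3, then square:
  elem=0: 0 <= 3, excluded
  elem=1: 1 <= 3, excluded
  elem=2: 2 <= 3, excluded
  elem=3: 3 <= 3, excluded
  elem=4: 4 > 3, yield 4**2 = 16
  elem=5: 5 > 3, yield 5**2 = 25
  elem=6: 6 > 3, yield 6**2 = 36
Therefore out = [16, 25, 36].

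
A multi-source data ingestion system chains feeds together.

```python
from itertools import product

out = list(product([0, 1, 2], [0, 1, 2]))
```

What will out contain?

Step 1: product([0, 1, 2], [0, 1, 2]) gives all pairs:
  (0, 0)
  (0, 1)
  (0, 2)
  (1, 0)
  (1, 1)
  (1, 2)
  (2, 0)
  (2, 1)
  (2, 2)
Therefore out = [(0, 0), (0, 1), (0, 2), (1, 0), (1, 1), (1, 2), (2, 0), (2, 1), (2, 2)].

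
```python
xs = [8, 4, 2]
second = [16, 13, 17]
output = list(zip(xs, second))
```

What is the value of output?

Step 1: zip pairs elements at same index:
  Index 0: (8, 16)
  Index 1: (4, 13)
  Index 2: (2, 17)
Therefore output = [(8, 16), (4, 13), (2, 17)].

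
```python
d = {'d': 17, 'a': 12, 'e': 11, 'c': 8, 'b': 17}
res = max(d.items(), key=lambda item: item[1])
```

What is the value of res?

Step 1: Find item with maximum value:
  ('d', 17)
  ('a', 12)
  ('e', 11)
  ('c', 8)
  ('b', 17)
Step 2: Maximum value is 17 at key 'd'.
Therefore res = ('d', 17).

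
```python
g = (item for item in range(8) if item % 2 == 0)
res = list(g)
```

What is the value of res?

Step 1: Filter range(8) keeping only even values:
  item=0: even, included
  item=1: odd, excluded
  item=2: even, included
  item=3: odd, excluded
  item=4: even, included
  item=5: odd, excluded
  item=6: even, included
  item=7: odd, excluded
Therefore res = [0, 2, 4, 6].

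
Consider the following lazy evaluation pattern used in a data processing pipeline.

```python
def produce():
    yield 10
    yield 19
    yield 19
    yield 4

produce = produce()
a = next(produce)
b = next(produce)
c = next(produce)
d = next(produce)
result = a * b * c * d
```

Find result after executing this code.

Step 1: Create generator and consume all values:
  a = next(produce) = 10
  b = next(produce) = 19
  c = next(produce) = 19
  d = next(produce) = 4
Step 2: result = 10 * 19 * 19 * 4 = 14440.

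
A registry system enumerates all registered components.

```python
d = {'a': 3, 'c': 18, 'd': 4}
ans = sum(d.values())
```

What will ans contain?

Step 1: d.values() = [3, 18, 4].
Step 2: sum = 25.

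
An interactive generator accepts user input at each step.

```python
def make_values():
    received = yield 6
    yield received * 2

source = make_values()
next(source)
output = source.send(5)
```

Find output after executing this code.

Step 1: next(source) advances to first yield, producing 6.
Step 2: send(5) resumes, received = 5.
Step 3: yield received * 2 = 5 * 2 = 10.
Therefore output = 10.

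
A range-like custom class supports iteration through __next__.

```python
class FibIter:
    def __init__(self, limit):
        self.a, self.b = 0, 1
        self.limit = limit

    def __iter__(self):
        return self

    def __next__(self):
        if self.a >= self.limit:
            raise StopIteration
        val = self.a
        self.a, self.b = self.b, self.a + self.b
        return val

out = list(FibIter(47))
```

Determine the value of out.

Step 1: Fibonacci-like sequence (a=0, b=1) until >= 47:
  Yield 0, then a,b = 1,1
  Yield 1, then a,b = 1,2
  Yield 1, then a,b = 2,3
  Yield 2, then a,b = 3,5
  Yield 3, then a,b = 5,8
  Yield 5, then a,b = 8,13
  Yield 8, then a,b = 13,21
  Yield 13, then a,b = 21,34
  Yield 21, then a,b = 34,55
  Yield 34, then a,b = 55,89
Step 2: 55 >= 47, stop.
Therefore out = [0, 1, 1, 2, 3, 5, 8, 13, 21, 34].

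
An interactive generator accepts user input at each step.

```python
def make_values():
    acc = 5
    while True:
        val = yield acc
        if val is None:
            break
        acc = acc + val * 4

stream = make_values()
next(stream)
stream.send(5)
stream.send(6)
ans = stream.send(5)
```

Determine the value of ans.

Step 1: next() -> yield acc=5.
Step 2: send(5) -> val=5, acc = 5 + 5*4 = 25, yield 25.
Step 3: send(6) -> val=6, acc = 25 + 6*4 = 49, yield 49.
Step 4: send(5) -> val=5, acc = 49 + 5*4 = 69, yield 69.
Therefore ans = 69.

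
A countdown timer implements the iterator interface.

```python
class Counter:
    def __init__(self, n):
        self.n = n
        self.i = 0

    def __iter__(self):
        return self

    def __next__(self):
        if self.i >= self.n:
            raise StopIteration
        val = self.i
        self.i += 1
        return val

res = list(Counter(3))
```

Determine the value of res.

Step 1: Counter(3) creates an iterator counting 0 to 2.
Step 2: list() consumes all values: [0, 1, 2].
Therefore res = [0, 1, 2].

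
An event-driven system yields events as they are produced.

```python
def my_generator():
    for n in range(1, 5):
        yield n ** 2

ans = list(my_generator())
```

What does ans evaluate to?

Step 1: For each n in range(1, 5), yield n**2:
  n=1: yield 1**2 = 1
  n=2: yield 2**2 = 4
  n=3: yield 3**2 = 9
  n=4: yield 4**2 = 16
Therefore ans = [1, 4, 9, 16].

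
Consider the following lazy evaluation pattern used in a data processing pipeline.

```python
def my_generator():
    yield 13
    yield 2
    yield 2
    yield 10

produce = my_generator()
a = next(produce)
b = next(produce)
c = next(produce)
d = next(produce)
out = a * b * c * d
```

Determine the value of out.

Step 1: Create generator and consume all values:
  a = next(produce) = 13
  b = next(produce) = 2
  c = next(produce) = 2
  d = next(produce) = 10
Step 2: out = 13 * 2 * 2 * 10 = 520.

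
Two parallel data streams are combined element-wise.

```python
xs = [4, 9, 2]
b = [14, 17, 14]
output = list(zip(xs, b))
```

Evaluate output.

Step 1: zip pairs elements at same index:
  Index 0: (4, 14)
  Index 1: (9, 17)
  Index 2: (2, 14)
Therefore output = [(4, 14), (9, 17), (2, 14)].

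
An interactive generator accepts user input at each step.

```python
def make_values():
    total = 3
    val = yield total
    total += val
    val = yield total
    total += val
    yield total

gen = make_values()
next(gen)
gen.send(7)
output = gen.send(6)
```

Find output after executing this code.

Step 1: next() -> yield total=3.
Step 2: send(7) -> val=7, total = 3+7 = 10, yield 10.
Step 3: send(6) -> val=6, total = 10+6 = 16, yield 16.
Therefore output = 16.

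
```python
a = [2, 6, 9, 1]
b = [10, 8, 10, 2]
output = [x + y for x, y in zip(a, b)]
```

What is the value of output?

Step 1: Add corresponding elements:
  2 + 10 = 12
  6 + 8 = 14
  9 + 10 = 19
  1 + 2 = 3
Therefore output = [12, 14, 19, 3].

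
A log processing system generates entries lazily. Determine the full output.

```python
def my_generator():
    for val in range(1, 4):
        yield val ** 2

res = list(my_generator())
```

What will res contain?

Step 1: For each val in range(1, 4), yield val**2:
  val=1: yield 1**2 = 1
  val=2: yield 2**2 = 4
  val=3: yield 3**2 = 9
Therefore res = [1, 4, 9].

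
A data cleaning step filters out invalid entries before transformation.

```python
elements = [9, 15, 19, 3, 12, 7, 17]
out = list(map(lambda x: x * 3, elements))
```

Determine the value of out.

Step 1: Apply lambda x: x * 3 to each element:
  9 -> 27
  15 -> 45
  19 -> 57
  3 -> 9
  12 -> 36
  7 -> 21
  17 -> 51
Therefore out = [27, 45, 57, 9, 36, 21, 51].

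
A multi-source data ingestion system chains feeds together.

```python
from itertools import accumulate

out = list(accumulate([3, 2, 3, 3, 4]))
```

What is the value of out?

Step 1: accumulate computes running sums:
  + 3 = 3
  + 2 = 5
  + 3 = 8
  + 3 = 11
  + 4 = 15
Therefore out = [3, 5, 8, 11, 15].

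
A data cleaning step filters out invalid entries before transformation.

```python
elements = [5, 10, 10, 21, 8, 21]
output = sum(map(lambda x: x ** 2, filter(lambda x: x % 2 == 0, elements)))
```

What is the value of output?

Step 1: Filter even numbers from [5, 10, 10, 21, 8, 21]: [10, 10, 8]
Step 2: Square each: [100, 100, 64]
Step 3: Sum = 264.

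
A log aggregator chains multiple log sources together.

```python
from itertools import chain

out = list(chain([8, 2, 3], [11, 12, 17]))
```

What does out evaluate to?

Step 1: chain() concatenates iterables: [8, 2, 3] + [11, 12, 17].
Therefore out = [8, 2, 3, 11, 12, 17].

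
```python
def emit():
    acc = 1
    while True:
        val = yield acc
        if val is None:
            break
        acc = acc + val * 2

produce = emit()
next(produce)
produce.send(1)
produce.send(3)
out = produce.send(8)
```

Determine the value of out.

Step 1: next() -> yield acc=1.
Step 2: send(1) -> val=1, acc = 1 + 1*2 = 3, yield 3.
Step 3: send(3) -> val=3, acc = 3 + 3*2 = 9, yield 9.
Step 4: send(8) -> val=8, acc = 9 + 8*2 = 25, yield 25.
Therefore out = 25.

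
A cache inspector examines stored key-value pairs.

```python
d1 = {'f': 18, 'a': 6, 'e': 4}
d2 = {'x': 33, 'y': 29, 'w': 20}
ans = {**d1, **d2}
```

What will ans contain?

Step 1: Merge d1 and d2 (d2 values override on key conflicts).
Step 2: d1 has keys ['f', 'a', 'e'], d2 has keys ['x', 'y', 'w'].
Therefore ans = {'f': 18, 'a': 6, 'e': 4, 'x': 33, 'y': 29, 'w': 20}.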